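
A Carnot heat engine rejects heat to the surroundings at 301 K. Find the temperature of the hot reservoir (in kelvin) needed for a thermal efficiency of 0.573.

From η = 1 − T_C/T_H, solving for T_H gives T_H = T_C/(1 − η) = 301.00/(1 − 0.573) = 705 K.

T_H ≈ 705 K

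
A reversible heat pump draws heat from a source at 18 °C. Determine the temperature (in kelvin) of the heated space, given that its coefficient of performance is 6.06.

T_H ≈ 348.7 K

T_C = 18 °C → 18 + 273.15 = 291.15 K.
COP_HP = T_H/(T_H − T_C) ⇒ T_H = T_C·COP_HP/(COP_HP − 1) = 291.15 × 6.06/(6.06 − 1) = 348.7 K.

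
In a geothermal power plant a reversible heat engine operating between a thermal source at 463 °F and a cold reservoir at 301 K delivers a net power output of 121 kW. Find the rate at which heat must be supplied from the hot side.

Q̇_H ≈ 293.1 kW

T_H = 463 °F → (463 − 32) × 5/9 = 239.44 °C = 512.59 K.
Carnot efficiency: η = 1 − T_C/T_H = 1 − 301.00/512.59 = 0.4128.
Q_H = W/η = 121/0.4128 = 293.1 kW.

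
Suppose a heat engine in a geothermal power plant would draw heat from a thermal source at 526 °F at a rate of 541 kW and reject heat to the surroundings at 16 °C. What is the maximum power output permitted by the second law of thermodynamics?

Ẇ_max ≈ 255 kW

T_H = 526 °F → (526 − 32) × 5/9 = 274.44 °C = 547.59 K.
T_C = 16 °C → 16 + 273.15 = 289.15 K.
The upper bound on efficiency is η_max = 1 − T_C/T_H = 1 − 289.15/547.59 = 0.4720.
W_max = η_max · Q_H = 0.4720 × 541 = 255 kW.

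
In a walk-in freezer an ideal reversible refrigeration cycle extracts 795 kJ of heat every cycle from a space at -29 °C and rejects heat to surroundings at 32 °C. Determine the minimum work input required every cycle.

T_H = 32 °C → 32 + 273.15 = 305.15 K.
T_C = -29 °C → -29 + 273.15 = 244.15 K.
COP_R = T_C/(T_H − T_C) = 244.15/61.00 = 4.0025.
W = Q_C/COP_R = 795/4.0025 = 199 kJ.

W_in ≈ 199 kJ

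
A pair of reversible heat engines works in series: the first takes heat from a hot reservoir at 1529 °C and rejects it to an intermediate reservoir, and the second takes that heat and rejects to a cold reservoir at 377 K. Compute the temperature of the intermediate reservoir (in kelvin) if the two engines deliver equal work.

T_H = 1529 °C → 1529 + 273.15 = 1802.15 K.
For reversible stages Q_m = Q_H·(T_m/T_H). Setting W₁ = Q_H(1 − T_m/T_H) equal to W₂ = Q_m(1 − T_C/T_m) = Q_H·(T_m − T_C)/T_H gives T_H − T_m = T_m − T_C, so T_m = (T_H + T_C)/2 = (1802.15 + 377.00)/2 = 1090 K.

T_m ≈ 1090 K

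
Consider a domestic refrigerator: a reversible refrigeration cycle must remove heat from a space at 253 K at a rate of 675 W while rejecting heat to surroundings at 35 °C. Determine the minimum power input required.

T_H = 35 °C → 35 + 273.15 = 308.15 K.
Carnot COP: COP_R = T_C/(T_H − T_C) = 253.00/55.15 = 4.5875.
W = Q_C/COP_R = 675/4.5875 = 147.1 W.

Ẇ_in ≈ 147.1 W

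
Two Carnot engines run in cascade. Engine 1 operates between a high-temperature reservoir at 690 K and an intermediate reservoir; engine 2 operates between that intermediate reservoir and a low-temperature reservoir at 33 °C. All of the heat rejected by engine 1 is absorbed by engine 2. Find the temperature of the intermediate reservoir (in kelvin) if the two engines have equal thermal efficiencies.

T_m ≈ 460 K

T_C = 33 °C → 33 + 273.15 = 306.15 K.
Equal efficiencies require 1 − T_m/T_H = 1 − T_C/T_m, i.e. T_m/T_H = T_C/T_m, so T_m = √(T_H·T_C) = √(690.00 × 306.15) = 460 K.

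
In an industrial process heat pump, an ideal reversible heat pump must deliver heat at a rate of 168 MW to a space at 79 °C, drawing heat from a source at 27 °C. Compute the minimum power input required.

T_H = 79 °C → 79 + 273.15 = 352.15 K.
T_C = 27 °C → 27 + 273.15 = 300.15 K.
COP_HP = T_H/(T_H − T_C) = 352.15/52.00 = 6.7721.
W = Q_H/COP_HP = 168/6.7721 = 24.8 MW.

Ẇ_in ≈ 24.8 MW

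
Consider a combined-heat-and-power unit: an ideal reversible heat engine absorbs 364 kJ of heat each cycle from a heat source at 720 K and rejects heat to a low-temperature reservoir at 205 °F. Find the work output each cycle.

T_C = 205 °F → (205 − 32) × 5/9 = 96.11 °C = 369.26 K.
Carnot efficiency: η = 1 − T_C/T_H = 1 − 369.26/720.00 = 0.4871.
W = η·Q_H = 0.4871 × 364 = 177 kJ.

W ≈ 177 kJ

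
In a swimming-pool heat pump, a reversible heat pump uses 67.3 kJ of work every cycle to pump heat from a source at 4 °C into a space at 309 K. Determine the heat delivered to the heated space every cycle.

Q_H ≈ 653 kJ

T_C = 4 °C → 4 + 273.15 = 277.15 K.
The Carnot heat-pump COP is COP_HP = T_H/(T_H − T_C) = 309.00/31.85 = 9.7017.
Q_H = COP_HP · W = 9.7017 × 67.3 = 653 kJ.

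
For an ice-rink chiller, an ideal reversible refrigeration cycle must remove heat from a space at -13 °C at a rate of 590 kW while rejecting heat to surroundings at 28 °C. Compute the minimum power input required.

T_H = 28 °C → 28 + 273.15 = 301.15 K.
T_C = -13 °C → -13 + 273.15 = 260.15 K.
For a reversible refrigerator, COP_R = T_C/(T_H − T_C) = 260.15/41.00 = 6.3451.
W = Q_C/COP_R = 590/6.3451 = 93.0 kW.

Ẇ_in ≈ 93.0 kW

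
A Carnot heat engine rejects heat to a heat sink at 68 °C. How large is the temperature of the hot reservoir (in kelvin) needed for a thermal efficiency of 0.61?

T_H ≈ 875 K

T_C = 68 °C → 68 + 273.15 = 341.15 K.
From η = 1 − T_C/T_H, solving for T_H gives T_H = T_C/(1 − η) = 341.15/(1 − 0.61) = 875 K.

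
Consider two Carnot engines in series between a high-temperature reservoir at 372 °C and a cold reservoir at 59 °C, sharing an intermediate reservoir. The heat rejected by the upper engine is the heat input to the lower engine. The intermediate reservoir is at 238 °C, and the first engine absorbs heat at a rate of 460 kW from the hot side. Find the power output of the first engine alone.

T_H = 372 °C → 372 + 273.15 = 645.15 K.
T_C = 59 °C → 59 + 273.15 = 332.15 K.
T_m = 238 °C → 238 + 273.15 = 511.15 K.
First-stage efficiency η₁ = 1 − T_m/T_H = 1 − 511.15/645.15 = 0.2077.
W₁ = η₁·Q_H = 0.2077 × 460 = 95.5 kW.

Ẇ₁ ≈ 95.5 kW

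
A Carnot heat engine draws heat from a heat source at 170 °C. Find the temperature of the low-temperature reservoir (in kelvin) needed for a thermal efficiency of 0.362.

T_H = 170 °C → 170 + 273.15 = 443.15 K.
From η = 1 − T_C/T_H, T_C = T_H·(1 − η) = 443.15 × (1 − 0.362) = 283 K.

T_C ≈ 283 K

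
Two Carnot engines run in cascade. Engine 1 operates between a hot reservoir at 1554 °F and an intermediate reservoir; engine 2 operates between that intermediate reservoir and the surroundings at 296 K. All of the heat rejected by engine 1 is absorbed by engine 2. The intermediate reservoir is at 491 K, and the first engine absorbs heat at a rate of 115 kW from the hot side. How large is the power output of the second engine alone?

Ẇ₂ ≈ 20.0 kW

T_H = 1554 °F → (1554 − 32) × 5/9 = 845.56 °C = 1118.71 K.
Heat entering the second stage: Q_m = Q_H·(T_m/T_H) = 115 × 491.00/1118.71 = 50.5 kW.
Second-stage efficiency η₂ = 1 − T_C/T_m = 1 − 296.00/491.00 = 0.3971, so W₂ = η₂·Q_m = 20.0 kW.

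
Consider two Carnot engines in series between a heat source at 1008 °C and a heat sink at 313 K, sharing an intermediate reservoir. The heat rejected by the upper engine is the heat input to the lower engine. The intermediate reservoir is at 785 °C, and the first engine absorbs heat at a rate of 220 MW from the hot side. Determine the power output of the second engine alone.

Ẇ₂ ≈ 128 MW

T_H = 1008 °C → 1008 + 273.15 = 1281.15 K.
T_m = 785 °C → 785 + 273.15 = 1058.15 K.
Heat entering the second stage: Q_m = Q_H·(T_m/T_H) = 220 × 1058.15/1281.15 = 182 MW.
Second-stage efficiency η₂ = 1 − T_C/T_m = 1 − 313.00/1058.15 = 0.7042, so W₂ = η₂·Q_m = 128 MW.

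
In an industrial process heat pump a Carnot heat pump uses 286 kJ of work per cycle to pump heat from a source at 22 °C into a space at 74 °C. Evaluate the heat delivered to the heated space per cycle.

Q_H ≈ 1910 kJ

T_H = 74 °C → 74 + 273.15 = 347.15 K.
T_C = 22 °C → 22 + 273.15 = 295.15 K.
The Carnot heat-pump COP is COP_HP = T_H/(T_H − T_C) = 347.15/52.00 = 6.6760.
Q_H = COP_HP · W = 6.6760 × 286 = 1910 kJ.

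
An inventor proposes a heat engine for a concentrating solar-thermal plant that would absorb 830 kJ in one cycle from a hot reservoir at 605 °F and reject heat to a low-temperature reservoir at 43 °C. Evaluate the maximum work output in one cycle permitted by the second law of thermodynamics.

T_H = 605 °F → (605 − 32) × 5/9 = 318.33 °C = 591.48 K.
T_C = 43 °C → 43 + 273.15 = 316.15 K.
No engine can exceed the Carnot limit: η_max = 1 − T_C/T_H = 1 − 316.15/591.48 = 0.4655.
W_max = η_max · Q_H = 0.4655 × 830 = 386 kJ.

W_max ≈ 386 kJ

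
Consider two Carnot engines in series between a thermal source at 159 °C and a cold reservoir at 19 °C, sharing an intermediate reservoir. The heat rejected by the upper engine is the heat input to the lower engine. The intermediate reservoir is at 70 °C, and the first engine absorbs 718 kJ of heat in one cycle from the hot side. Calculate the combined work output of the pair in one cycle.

T_H = 159 °C → 159 + 273.15 = 432.15 K.
T_C = 19 °C → 19 + 273.15 = 292.15 K.
Two reversible stages in series are equivalent to a single Carnot engine between T_H and T_C, so η_total = 1 − T_C/T_H = 1 − 292.15/432.15 = 0.3240.
W_total = η_total · Q_H = 0.3240 × 718 = 233 kJ.

W_total ≈ 233 kJ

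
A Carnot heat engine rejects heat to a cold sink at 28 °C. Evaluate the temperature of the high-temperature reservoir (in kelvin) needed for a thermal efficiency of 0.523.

T_H ≈ 631 K

T_C = 28 °C → 28 + 273.15 = 301.15 K.
From η = 1 − T_C/T_H, solving for T_H gives T_H = T_C/(1 − η) = 301.15/(1 − 0.523) = 631 K.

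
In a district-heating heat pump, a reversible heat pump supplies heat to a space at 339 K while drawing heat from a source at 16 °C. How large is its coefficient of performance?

T_C = 16 °C → 16 + 273.15 = 289.15 K.
COP_HP = T_H/(T_H − T_C) = 339.00/(339.00 − 289.15) = 6.80.

COP_HP ≈ 6.80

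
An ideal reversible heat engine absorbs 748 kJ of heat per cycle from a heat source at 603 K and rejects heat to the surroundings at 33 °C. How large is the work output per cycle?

T_C = 33 °C → 33 + 273.15 = 306.15 K.
η_rev = 1 − T_C/T_H = 1 − 306.15/603.00 = 0.4923.
W = η·Q_H = 0.4923 × 748 = 368 kJ.

W ≈ 368 kJ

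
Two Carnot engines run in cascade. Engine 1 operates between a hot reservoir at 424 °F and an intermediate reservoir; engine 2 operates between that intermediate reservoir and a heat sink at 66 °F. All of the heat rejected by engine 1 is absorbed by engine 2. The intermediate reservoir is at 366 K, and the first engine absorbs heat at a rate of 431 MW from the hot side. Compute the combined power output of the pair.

T_H = 424 °F → (424 − 32) × 5/9 = 217.78 °C = 490.93 K.
T_C = 66 °F → (66 − 32) × 5/9 = 18.89 °C = 292.04 K.
Two reversible stages in series are equivalent to a single Carnot engine between T_H and T_C, so η_total = 1 − T_C/T_H = 1 − 292.04/490.93 = 0.4051.
W_total = η_total · Q_H = 0.4051 × 431 = 175 MW.

Ẇ_total ≈ 175 MW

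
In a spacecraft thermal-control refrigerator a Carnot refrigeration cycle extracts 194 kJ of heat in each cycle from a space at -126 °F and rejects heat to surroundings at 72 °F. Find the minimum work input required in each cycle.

T_H = 72 °F → (72 − 32) × 5/9 = 22.22 °C = 295.37 K.
T_C = -126 °F → (-126 − 32) × 5/9 = -87.78 °C = 185.37 K.
For a reversible refrigerator, COP_R = T_C/(T_H − T_C) = 185.37/110.00 = 1.6852.
W = Q_C/COP_R = 194/1.6852 = 115 kJ.

W_in ≈ 115 kJ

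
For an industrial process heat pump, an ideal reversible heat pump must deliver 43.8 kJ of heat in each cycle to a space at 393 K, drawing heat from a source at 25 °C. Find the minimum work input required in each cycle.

W_in ≈ 10.57 kJ

T_C = 25 °C → 25 + 273.15 = 298.15 K.
Reversible heating COP: COP_HP = T_H/(T_H − T_C) = 393.00/94.85 = 4.1434.
W = Q_H/COP_HP = 43.8/4.1434 = 10.57 kJ.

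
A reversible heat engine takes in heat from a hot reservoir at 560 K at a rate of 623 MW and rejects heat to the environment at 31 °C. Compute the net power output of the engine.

Ẇ ≈ 284.6 MW

T_C = 31 °C → 31 + 273.15 = 304.15 K.
η_rev = 1 − T_C/T_H = 1 − 304.15/560.00 = 0.4569.
W = η·Q_H = 0.4569 × 623 = 284.6 MW.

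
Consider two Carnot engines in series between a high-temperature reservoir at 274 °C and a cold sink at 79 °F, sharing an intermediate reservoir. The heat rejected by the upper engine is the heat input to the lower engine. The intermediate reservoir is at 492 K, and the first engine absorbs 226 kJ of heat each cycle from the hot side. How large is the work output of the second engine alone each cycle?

T_H = 274 °C → 274 + 273.15 = 547.15 K.
T_C = 79 °F → (79 − 32) × 5/9 = 26.11 °C = 299.26 K.
Heat entering the second stage: Q_m = Q_H·(T_m/T_H) = 226 × 492.00/547.15 = 203 kJ.
Second-stage efficiency η₂ = 1 − T_C/T_m = 1 − 299.26/492.00 = 0.3917, so W₂ = η₂·Q_m = 79.6 kJ.

W₂ ≈ 79.6 kJ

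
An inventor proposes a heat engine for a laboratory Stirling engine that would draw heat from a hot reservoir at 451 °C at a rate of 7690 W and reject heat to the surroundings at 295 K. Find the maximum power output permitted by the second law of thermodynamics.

T_H = 451 °C → 451 + 273.15 = 724.15 K.
The second-law ceiling is the Carnot efficiency, η_max = 1 − T_C/T_H = 1 − 295.00/724.15 = 0.5926.
W_max = η_max · Q_H = 0.5926 × 7690 = 4560 W.

Ẇ_max ≈ 4560 W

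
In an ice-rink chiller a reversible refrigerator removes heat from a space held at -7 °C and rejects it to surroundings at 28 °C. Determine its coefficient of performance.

COP_R ≈ 7.60

T_H = 28 °C → 28 + 273.15 = 301.15 K.
T_C = -7 °C → -7 + 273.15 = 266.15 K.
Carnot COP: COP_R = T_C/(T_H − T_C) = 266.15/(301.15 − 266.15) = 7.60.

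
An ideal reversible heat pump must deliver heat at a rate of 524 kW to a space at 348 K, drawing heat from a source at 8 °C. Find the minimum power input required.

T_C = 8 °C → 8 + 273.15 = 281.15 K.
Reversible heating COP: COP_HP = T_H/(T_H − T_C) = 348.00/66.85 = 5.2057.
W = Q_H/COP_HP = 524/5.2057 = 101 kW.

Ẇ_in ≈ 101 kW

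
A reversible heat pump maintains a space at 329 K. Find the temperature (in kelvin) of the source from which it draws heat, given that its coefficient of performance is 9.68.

T_C ≈ 295 K

COP_HP = T_H/(T_H − T_C) ⇒ T_C = T_H·(COP_HP − 1)/COP_HP = 329.00 × (9.68 − 1)/9.68 = 295 K.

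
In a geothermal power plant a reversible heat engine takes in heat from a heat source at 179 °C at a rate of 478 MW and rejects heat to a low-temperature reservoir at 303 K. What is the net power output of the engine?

T_H = 179 °C → 179 + 273.15 = 452.15 K.
The Carnot efficiency is η = 1 − T_C/T_H = 1 − 303.00/452.15 = 0.3299.
W = η·Q_H = 0.3299 × 478 = 158 MW.

Ẇ ≈ 158 MW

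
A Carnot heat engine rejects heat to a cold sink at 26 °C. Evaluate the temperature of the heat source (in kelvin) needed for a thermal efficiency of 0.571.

T_C = 26 °C → 26 + 273.15 = 299.15 K.
From η = 1 − T_C/T_H, solving for T_H gives T_H = T_C/(1 − η) = 299.15/(1 − 0.571) = 697.3 K.

T_H ≈ 697.3 K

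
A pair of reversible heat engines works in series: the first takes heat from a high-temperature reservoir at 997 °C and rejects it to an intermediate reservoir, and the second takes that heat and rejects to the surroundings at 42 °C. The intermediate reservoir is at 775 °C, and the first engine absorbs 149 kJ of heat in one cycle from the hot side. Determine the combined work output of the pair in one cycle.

T_H = 997 °C → 997 + 273.15 = 1270.15 K.
T_C = 42 °C → 42 + 273.15 = 315.15 K.
Two reversible stages in series are equivalent to a single Carnot engine between T_H and T_C, so η_total = 1 − T_C/T_H = 1 − 315.15/1270.15 = 0.7519.
W_total = η_total · Q_H = 0.7519 × 149 = 112.0 kJ.

W_total ≈ 112.0 kJ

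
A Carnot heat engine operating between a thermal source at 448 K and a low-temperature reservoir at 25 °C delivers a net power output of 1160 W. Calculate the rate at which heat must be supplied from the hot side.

T_C = 25 °C → 25 + 273.15 = 298.15 K.
The Carnot efficiency is η = 1 − T_C/T_H = 1 − 298.15/448.00 = 0.3345.
Q_H = W/η = 1160/0.3345 = 3470 W.

Q̇_H ≈ 3470 W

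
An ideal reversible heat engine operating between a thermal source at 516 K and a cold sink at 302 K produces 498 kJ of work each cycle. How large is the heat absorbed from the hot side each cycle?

Q_H ≈ 1201 kJ

The Carnot efficiency is η = 1 − T_C/T_H = 1 − 302.00/516.00 = 0.4147.
Q_H = W/η = 498/0.4147 = 1201 kJ.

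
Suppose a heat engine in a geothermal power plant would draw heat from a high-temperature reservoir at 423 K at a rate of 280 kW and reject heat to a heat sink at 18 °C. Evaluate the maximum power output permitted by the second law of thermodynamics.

T_C = 18 °C → 18 + 273.15 = 291.15 K.
No engine can exceed the Carnot limit: η_max = 1 − T_C/T_H = 1 − 291.15/423.00 = 0.3117.
W_max = η_max · Q_H = 0.3117 × 280 = 87.3 kW.

Ẇ_max ≈ 87.3 kW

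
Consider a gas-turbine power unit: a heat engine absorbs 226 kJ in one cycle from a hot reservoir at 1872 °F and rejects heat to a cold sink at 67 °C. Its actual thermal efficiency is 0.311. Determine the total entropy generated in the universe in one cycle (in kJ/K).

T_H = 1872 °F → (1872 − 32) × 5/9 = 1022.22 °C = 1295.37 K.
T_C = 67 °C → 67 + 273.15 = 340.15 K.
W = η·Q_H = 0.311 × 226 = 70.29 kJ, so Q_C = Q_H − W = 155.7 kJ.
Reservoir entropy changes: ΔS_H = −Q_H/T_H = −226/1295.37 = -0.1745 kJ/K and ΔS_C = +Q_C/T_C = 155.7/340.15 = 0.4578 kJ/K.
ΔS_univ = −Q_H/T_H + Q_C/T_C = 0.2833 kJ/K (> 0, since η = 0.311 < η_Carnot = 0.737).

ΔS_univ ≈ 0.2833 kJ/K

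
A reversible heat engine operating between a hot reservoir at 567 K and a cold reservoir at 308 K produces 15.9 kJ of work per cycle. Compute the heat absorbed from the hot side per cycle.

Carnot efficiency: η = 1 − T_C/T_H = 1 − 308.00/567.00 = 0.4568.
Q_H = W/η = 15.9/0.4568 = 34.81 kJ.

Q_H ≈ 34.81 kJ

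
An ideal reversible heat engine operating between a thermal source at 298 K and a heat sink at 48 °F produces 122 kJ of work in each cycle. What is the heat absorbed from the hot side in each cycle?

T_C = 48 °F → (48 − 32) × 5/9 = 8.89 °C = 282.04 K.
Since the cycle is reversible, η = 1 − T_C/T_H = 1 − 282.04/298.00 = 0.0536.
Q_H = W/η = 122/0.0536 = 2280 kJ.

Q_H ≈ 2280 kJ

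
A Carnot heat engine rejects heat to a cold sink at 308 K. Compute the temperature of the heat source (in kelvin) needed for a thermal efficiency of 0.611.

T_H ≈ 792 K

From η = 1 − T_C/T_H, solving for T_H gives T_H = T_C/(1 − η) = 308.00/(1 − 0.611) = 792 K.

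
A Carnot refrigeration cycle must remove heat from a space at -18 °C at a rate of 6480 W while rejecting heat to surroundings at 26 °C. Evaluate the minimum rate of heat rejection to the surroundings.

T_H = 26 °C → 26 + 273.15 = 299.15 K.
T_C = -18 °C → -18 + 273.15 = 255.15 K.
For a reversible cycle Q_H/Q_C = T_H/T_C, so Q_H = Q_C·T_H/T_C = 6480 × 299.15/255.15 = 7600 W.

Q̇_H ≈ 7600 W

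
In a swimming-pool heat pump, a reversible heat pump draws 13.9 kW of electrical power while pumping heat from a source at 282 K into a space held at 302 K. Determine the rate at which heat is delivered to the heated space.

Reversible heating COP: COP_HP = T_H/(T_H − T_C) = 302.00/20.00 = 15.1000.
Q_H = COP_HP · W = 15.1000 × 13.9 = 210 kW.

Q̇_H ≈ 210 kW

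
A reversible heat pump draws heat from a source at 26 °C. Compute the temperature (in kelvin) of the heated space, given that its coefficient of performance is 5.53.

T_C = 26 °C → 26 + 273.15 = 299.15 K.
COP_HP = T_H/(T_H − T_C) ⇒ T_H = T_C·COP_HP/(COP_HP − 1) = 299.15 × 5.53/(5.53 − 1) = 365.2 K.

T_H ≈ 365.2 K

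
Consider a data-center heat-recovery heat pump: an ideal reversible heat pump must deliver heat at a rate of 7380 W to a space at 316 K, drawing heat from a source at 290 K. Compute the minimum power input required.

Ẇ_in ≈ 607 W

For a reversible heat pump, COP_HP = T_H/(T_H − T_C) = 316.00/26.00 = 12.1538.
W = Q_H/COP_HP = 7380/12.1538 = 607 W.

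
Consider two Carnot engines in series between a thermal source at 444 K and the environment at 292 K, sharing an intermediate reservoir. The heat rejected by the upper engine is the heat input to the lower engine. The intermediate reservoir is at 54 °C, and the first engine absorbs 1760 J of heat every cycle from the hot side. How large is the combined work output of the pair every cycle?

Two reversible stages in series are equivalent to a single Carnot engine between T_H and T_C, so η_total = 1 − T_C/T_H = 1 − 292.00/444.00 = 0.3423.
W_total = η_total · Q_H = 0.3423 × 1760 = 603 J.

W_total ≈ 603 J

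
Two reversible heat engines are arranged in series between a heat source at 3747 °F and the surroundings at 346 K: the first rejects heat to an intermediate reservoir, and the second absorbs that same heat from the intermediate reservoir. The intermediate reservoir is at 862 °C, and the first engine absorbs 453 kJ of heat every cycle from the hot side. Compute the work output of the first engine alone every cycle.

W₁ ≈ 233 kJ

T_H = 3747 °F → (3747 − 32) × 5/9 = 2063.89 °C = 2337.04 K.
T_m = 862 °C → 862 + 273.15 = 1135.15 K.
First-stage efficiency η₁ = 1 − T_m/T_H = 1 − 1135.15/2337.04 = 0.5143.
W₁ = η₁·Q_H = 0.5143 × 453 = 233 kJ.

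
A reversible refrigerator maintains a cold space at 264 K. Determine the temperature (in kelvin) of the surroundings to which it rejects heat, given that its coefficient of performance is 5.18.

COP_R = T_C/(T_H − T_C) ⇒ T_H = T_C·(1 + 1/COP_R) = 264.00 × (1 + 1/5.18) = 315.0 K.

T_H ≈ 315.0 K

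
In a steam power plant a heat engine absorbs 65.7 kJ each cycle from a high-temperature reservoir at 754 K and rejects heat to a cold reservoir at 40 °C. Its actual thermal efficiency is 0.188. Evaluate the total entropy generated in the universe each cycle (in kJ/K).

T_C = 40 °C → 40 + 273.15 = 313.15 K.
W = η·Q_H = 0.188 × 65.7 = 12.35 kJ, so Q_C = Q_H − W = 53.35 kJ.
Entropy balance on the reservoirs: −Q_H/T_H = -0.08714 kJ/K, +Q_C/T_C = 0.1704 kJ/K.
ΔS_univ = −Q_H/T_H + Q_C/T_C = 0.0832 kJ/K (> 0, since η = 0.188 < η_Carnot = 0.585).

ΔS_univ ≈ 0.0832 kJ/K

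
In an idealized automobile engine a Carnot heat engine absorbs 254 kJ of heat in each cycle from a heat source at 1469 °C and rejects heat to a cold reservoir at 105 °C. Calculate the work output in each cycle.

T_H = 1469 °C → 1469 + 273.15 = 1742.15 K.
T_C = 105 °C → 105 + 273.15 = 378.15 K.
The Carnot efficiency is η = 1 − T_C/T_H = 1 − 378.15/1742.15 = 0.7829.
W = η·Q_H = 0.7829 × 254 = 199 kJ.

W ≈ 199 kJ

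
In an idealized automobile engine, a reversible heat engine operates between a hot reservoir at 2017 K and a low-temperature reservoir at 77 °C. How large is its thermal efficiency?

T_C = 77 °C → 77 + 273.15 = 350.15 K.
Since the cycle is reversible, η = 1 − T_C/T_H = 1 − 350.15/2017.00 = 0.826.

η ≈ 0.826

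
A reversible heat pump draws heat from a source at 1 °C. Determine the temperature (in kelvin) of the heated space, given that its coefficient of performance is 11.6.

T_H ≈ 300 K

T_C = 1 °C → 1 + 273.15 = 274.15 K.
COP_HP = T_H/(T_H − T_C) ⇒ T_H = T_C·COP_HP/(COP_HP − 1) = 274.15 × 11.6/(11.6 − 1) = 300 K.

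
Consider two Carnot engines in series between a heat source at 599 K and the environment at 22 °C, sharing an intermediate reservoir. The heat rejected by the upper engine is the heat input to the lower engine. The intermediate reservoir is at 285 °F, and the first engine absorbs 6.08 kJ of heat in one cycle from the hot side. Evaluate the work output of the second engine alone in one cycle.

T_C = 22 °C → 22 + 273.15 = 295.15 K.
T_m = 285 °F → (285 − 32) × 5/9 = 140.56 °C = 413.71 K.
Heat entering the second stage: Q_m = Q_H·(T_m/T_H) = 6.08 × 413.71/599.00 = 4.20 kJ.
Second-stage efficiency η₂ = 1 − T_C/T_m = 1 − 295.15/413.71 = 0.2866, so W₂ = η₂·Q_m = 1.20 kJ.

W₂ ≈ 1.20 kJ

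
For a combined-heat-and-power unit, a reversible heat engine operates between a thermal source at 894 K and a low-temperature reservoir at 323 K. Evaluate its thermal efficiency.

Since the cycle is reversible, η = 1 − T_C/T_H = 1 − 323.00/894.00 = 0.639.

η ≈ 0.639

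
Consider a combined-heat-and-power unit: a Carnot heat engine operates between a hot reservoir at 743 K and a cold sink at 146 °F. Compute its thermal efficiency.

η ≈ 0.547

T_C = 146 °F → (146 − 32) × 5/9 = 63.33 °C = 336.48 K.
Since the cycle is reversible, η = 1 − T_C/T_H = 1 − 336.48/743.00 = 0.547.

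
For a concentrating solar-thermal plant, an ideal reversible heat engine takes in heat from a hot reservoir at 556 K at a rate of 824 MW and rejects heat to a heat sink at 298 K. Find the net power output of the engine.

Ẇ ≈ 382.4 MW

Since the cycle is reversible, η = 1 − T_C/T_H = 1 − 298.00/556.00 = 0.4640.
W = η·Q_H = 0.4640 × 824 = 382.4 MW.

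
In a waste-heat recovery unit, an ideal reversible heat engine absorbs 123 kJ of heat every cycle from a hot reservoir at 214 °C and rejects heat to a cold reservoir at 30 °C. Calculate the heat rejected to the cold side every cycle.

Q_C ≈ 76.54 kJ

T_H = 214 °C → 214 + 273.15 = 487.15 K.
T_C = 30 °C → 30 + 273.15 = 303.15 K.
Since the cycle is reversible, η = 1 − T_C/T_H = 1 − 303.15/487.15 = 0.3777.
For a reversible cycle Q_C/Q_H = T_C/T_H, so Q_C = 123 × 303.15/487.15 = 76.54 kJ.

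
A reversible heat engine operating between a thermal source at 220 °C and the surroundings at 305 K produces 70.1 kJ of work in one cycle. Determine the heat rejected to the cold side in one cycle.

T_H = 220 °C → 220 + 273.15 = 493.15 K.
η_rev = 1 − T_C/T_H = 1 − 305.00/493.15 = 0.3815.
Since Q_C/Q_H = T_C/T_H and Q_H = W/η, Q_C = W·T_C/(T_H − T_C) = 70.1 × 305.00/188.15 = 113.6 kJ.

Q_C ≈ 113.6 kJ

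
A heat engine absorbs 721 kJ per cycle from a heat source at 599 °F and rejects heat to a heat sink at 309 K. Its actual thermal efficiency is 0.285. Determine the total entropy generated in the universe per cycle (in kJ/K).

T_H = 599 °F → (599 − 32) × 5/9 = 315.00 °C = 588.15 K.
W = η·Q_H = 0.285 × 721 = 205.5 kJ, so Q_C = Q_H − W = 515.5 kJ.
Entropy balance on the reservoirs: −Q_H/T_H = -1.226 kJ/K, +Q_C/T_C = 1.668 kJ/K.
ΔS_univ = −Q_H/T_H + Q_C/T_C = 0.4425 kJ/K (> 0, since η = 0.285 < η_Carnot = 0.475).

ΔS_univ ≈ 0.4425 kJ/K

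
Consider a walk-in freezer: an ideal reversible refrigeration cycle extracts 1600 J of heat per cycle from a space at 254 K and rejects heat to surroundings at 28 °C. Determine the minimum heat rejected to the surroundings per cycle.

T_H = 28 °C → 28 + 273.15 = 301.15 K.
For a reversible cycle Q_H/Q_C = T_H/T_C, so Q_H = Q_C·T_H/T_C = 1600 × 301.15/254.00 = 1897 J.

Q_H ≈ 1897 J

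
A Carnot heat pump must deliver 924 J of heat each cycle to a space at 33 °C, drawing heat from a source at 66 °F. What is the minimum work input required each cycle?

T_H = 33 °C → 33 + 273.15 = 306.15 K.
T_C = 66 °F → (66 − 32) × 5/9 = 18.89 °C = 292.04 K.
The Carnot heat-pump COP is COP_HP = T_H/(T_H − T_C) = 306.15/14.11 = 21.6957.
W = Q_H/COP_HP = 924/21.6957 = 42.6 J.

W_in ≈ 42.6 J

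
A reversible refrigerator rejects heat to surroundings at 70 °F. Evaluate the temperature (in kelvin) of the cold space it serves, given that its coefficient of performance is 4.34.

T_C ≈ 239.2 K

T_H = 70 °F → (70 − 32) × 5/9 = 21.11 °C = 294.26 K.
COP_R = T_C/(T_H − T_C) ⇒ T_C = T_H·COP_R/(1 + COP_R) = 294.26 × 4.34/(1 + 4.34) = 239.2 K.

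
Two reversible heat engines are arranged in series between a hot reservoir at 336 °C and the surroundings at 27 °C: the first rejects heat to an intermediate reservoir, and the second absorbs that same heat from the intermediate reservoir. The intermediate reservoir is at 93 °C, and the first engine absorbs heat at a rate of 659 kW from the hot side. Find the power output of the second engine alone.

T_H = 336 °C → 336 + 273.15 = 609.15 K.
T_C = 27 °C → 27 + 273.15 = 300.15 K.
T_m = 93 °C → 93 + 273.15 = 366.15 K.
Heat entering the second stage: Q_m = Q_H·(T_m/T_H) = 659 × 366.15/609.15 = 396 kW.
Second-stage efficiency η₂ = 1 − T_C/T_m = 1 − 300.15/366.15 = 0.1803, so W₂ = η₂·Q_m = 71.4 kW.

Ẇ₂ ≈ 71.4 kW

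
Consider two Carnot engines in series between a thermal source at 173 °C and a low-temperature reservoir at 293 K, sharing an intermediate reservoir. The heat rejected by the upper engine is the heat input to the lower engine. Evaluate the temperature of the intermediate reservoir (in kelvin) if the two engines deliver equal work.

T_H = 173 °C → 173 + 273.15 = 446.15 K.
For reversible stages Q_m = Q_H·(T_m/T_H). Setting W₁ = Q_H(1 − T_m/T_H) equal to W₂ = Q_m(1 − T_C/T_m) = Q_H·(T_m − T_C)/T_H gives T_H − T_m = T_m − T_C, so T_m = (T_H + T_C)/2 = (446.15 + 293.00)/2 = 369.6 K.

T_m ≈ 369.6 K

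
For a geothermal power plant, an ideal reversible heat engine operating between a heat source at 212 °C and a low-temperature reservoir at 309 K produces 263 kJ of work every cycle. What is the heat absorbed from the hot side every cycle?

T_H = 212 °C → 212 + 273.15 = 485.15 K.
η_rev = 1 − T_C/T_H = 1 − 309.00/485.15 = 0.3631.
Q_H = W/η = 263/0.3631 = 724.4 kJ.

Q_H ≈ 724.4 kJ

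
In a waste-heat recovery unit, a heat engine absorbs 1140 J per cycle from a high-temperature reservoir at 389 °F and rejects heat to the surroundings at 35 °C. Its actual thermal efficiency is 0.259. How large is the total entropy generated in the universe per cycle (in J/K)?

ΔS_univ ≈ 0.323 J/K

T_H = 389 °F → (389 − 32) × 5/9 = 198.33 °C = 471.48 K.
T_C = 35 °C → 35 + 273.15 = 308.15 K.
W = η·Q_H = 0.259 × 1140 = 295.3 J, so Q_C = Q_H − W = 844.7 J.
Reservoir entropy changes: ΔS_H = −Q_H/T_H = −1140/471.48 = -2.418 J/K and ΔS_C = +Q_C/T_C = 844.7/308.15 = 2.741 J/K.
ΔS_univ = −Q_H/T_H + Q_C/T_C = 0.323 J/K (> 0, since η = 0.259 < η_Carnot = 0.346).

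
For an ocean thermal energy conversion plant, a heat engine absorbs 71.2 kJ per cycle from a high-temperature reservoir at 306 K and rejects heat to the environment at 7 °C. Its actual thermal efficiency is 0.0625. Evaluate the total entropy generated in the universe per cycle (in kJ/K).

T_C = 7 °C → 7 + 273.15 = 280.15 K.
W = η·Q_H = 0.0625 × 71.2 = 4.450 kJ, so Q_C = Q_H − W = 66.75 kJ.
The hot reservoir loses entropy Q_H/T_H = 71.2/306.00 = 0.2327 kJ/K; the cold reservoir gains Q_C/T_C = 66.75/280.15 = 0.2383 kJ/K.
ΔS_univ = −Q_H/T_H + Q_C/T_C = 0.00559 kJ/K (> 0, since η = 0.0625 < η_Carnot = 0.084).

ΔS_univ ≈ 0.00559 kJ/K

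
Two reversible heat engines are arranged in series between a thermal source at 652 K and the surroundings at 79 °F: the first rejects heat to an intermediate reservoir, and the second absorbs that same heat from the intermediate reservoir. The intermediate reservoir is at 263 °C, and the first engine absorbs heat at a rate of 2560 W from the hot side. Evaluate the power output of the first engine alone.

T_C = 79 °F → (79 − 32) × 5/9 = 26.11 °C = 299.26 K.
T_m = 263 °C → 263 + 273.15 = 536.15 K.
First-stage efficiency η₁ = 1 − T_m/T_H = 1 − 536.15/652.00 = 0.1777.
W₁ = η₁·Q_H = 0.1777 × 2560 = 455 W.

Ẇ₁ ≈ 455 W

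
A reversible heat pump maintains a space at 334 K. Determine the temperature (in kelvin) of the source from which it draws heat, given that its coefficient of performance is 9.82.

COP_HP = T_H/(T_H − T_C) ⇒ T_C = T_H·(COP_HP − 1)/COP_HP = 334.00 × (9.82 − 1)/9.82 = 300 K.

T_C ≈ 300 K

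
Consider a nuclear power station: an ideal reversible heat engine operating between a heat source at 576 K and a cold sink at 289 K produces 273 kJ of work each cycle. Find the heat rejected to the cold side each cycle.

Q_C ≈ 275 kJ

Since the cycle is reversible, η = 1 − T_C/T_H = 1 − 289.00/576.00 = 0.4983.
Since Q_C/Q_H = T_C/T_H and Q_H = W/η, Q_C = W·T_C/(T_H − T_C) = 273 × 289.00/287.00 = 275 kJ.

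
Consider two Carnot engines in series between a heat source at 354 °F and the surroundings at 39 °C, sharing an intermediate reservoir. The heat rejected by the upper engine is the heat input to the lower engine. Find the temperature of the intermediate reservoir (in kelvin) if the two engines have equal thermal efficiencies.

T_H = 354 °F → (354 − 32) × 5/9 = 178.89 °C = 452.04 K.
T_C = 39 °C → 39 + 273.15 = 312.15 K.
Equal efficiencies require 1 − T_m/T_H = 1 − T_C/T_m, i.e. T_m/T_H = T_C/T_m, so T_m = √(T_H·T_C) = √(452.04 × 312.15) = 376 K.

T_m ≈ 376 K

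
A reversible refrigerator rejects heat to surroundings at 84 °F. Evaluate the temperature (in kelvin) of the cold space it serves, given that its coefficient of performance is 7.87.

T_H = 84 °F → (84 − 32) × 5/9 = 28.89 °C = 302.04 K.
COP_R = T_C/(T_H − T_C) ⇒ T_C = T_H·COP_R/(1 + COP_R) = 302.04 × 7.87/(1 + 7.87) = 268 K.

T_C ≈ 268 K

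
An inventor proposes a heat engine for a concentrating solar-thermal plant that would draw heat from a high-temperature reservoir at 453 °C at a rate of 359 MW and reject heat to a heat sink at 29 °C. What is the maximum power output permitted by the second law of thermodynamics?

T_H = 453 °C → 453 + 273.15 = 726.15 K.
T_C = 29 °C → 29 + 273.15 = 302.15 K.
By the Carnot theorem, η_max = 1 − T_C/T_H = 1 − 302.15/726.15 = 0.5839.
W_max = η_max · Q_H = 0.5839 × 359 = 210 MW.

Ẇ_max ≈ 210 MW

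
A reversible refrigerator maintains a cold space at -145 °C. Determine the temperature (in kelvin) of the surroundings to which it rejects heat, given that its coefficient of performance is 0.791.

T_C = -145 °C → -145 + 273.15 = 128.15 K.
COP_R = T_C/(T_H − T_C) ⇒ T_H = T_C·(1 + 1/COP_R) = 128.15 × (1 + 1/0.791) = 290 K.

T_H ≈ 290 K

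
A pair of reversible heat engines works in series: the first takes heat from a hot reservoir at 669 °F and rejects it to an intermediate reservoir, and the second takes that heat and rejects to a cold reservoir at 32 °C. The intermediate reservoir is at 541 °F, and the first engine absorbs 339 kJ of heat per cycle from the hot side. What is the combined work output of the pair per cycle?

T_H = 669 °F → (669 − 32) × 5/9 = 353.89 °C = 627.04 K.
T_C = 32 °C → 32 + 273.15 = 305.15 K.
Two reversible stages in series are equivalent to a single Carnot engine between T_H and T_C, so η_total = 1 − T_C/T_H = 1 − 305.15/627.04 = 0.5133.
W_total = η_total · Q_H = 0.5133 × 339 = 174.0 kJ.

W_total ≈ 174.0 kJ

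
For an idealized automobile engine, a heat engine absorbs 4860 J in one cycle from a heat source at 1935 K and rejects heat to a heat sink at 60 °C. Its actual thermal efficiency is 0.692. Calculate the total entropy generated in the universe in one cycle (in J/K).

T_C = 60 °C → 60 + 273.15 = 333.15 K.
W = η·Q_H = 0.692 × 4860 = 3363 J, so Q_C = Q_H − W = 1497 J.
Entropy balance on the reservoirs: −Q_H/T_H = -2.512 J/K, +Q_C/T_C = 4.493 J/K.
ΔS_univ = −Q_H/T_H + Q_C/T_C = 1.98 J/K (> 0, since η = 0.692 < η_Carnot = 0.828).

ΔS_univ ≈ 1.98 J/K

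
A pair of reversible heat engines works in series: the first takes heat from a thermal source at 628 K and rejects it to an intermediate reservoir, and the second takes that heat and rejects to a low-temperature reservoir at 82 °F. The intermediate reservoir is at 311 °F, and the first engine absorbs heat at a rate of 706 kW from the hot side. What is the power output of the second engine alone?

T_C = 82 °F → (82 − 32) × 5/9 = 27.78 °C = 300.93 K.
T_m = 311 °F → (311 − 32) × 5/9 = 155.00 °C = 428.15 K.
Heat entering the second stage: Q_m = Q_H·(T_m/T_H) = 706 × 428.15/628.00 = 481.3 kW.
Second-stage efficiency η₂ = 1 − T_C/T_m = 1 − 300.93/428.15 = 0.2971, so W₂ = η₂·Q_m = 143.0 kW.

Ẇ₂ ≈ 143.0 kW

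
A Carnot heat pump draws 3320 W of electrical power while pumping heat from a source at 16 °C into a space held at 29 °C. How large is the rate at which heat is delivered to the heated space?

T_H = 29 °C → 29 + 273.15 = 302.15 K.
T_C = 16 °C → 16 + 273.15 = 289.15 K.
The Carnot heat-pump COP is COP_HP = T_H/(T_H − T_C) = 302.15/13.00 = 23.2423.
Q_H = COP_HP · W = 23.2423 × 3320 = 77160 W.

Q̇_H ≈ 77160 W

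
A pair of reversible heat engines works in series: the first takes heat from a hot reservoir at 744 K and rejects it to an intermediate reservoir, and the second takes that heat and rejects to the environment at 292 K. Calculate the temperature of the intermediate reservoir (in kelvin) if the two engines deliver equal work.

T_m ≈ 518 K

For reversible stages Q_m = Q_H·(T_m/T_H). Setting W₁ = Q_H(1 − T_m/T_H) equal to W₂ = Q_m(1 − T_C/T_m) = Q_H·(T_m − T_C)/T_H gives T_H − T_m = T_m − T_C, so T_m = (T_H + T_C)/2 = (744.00 + 292.00)/2 = 518 K.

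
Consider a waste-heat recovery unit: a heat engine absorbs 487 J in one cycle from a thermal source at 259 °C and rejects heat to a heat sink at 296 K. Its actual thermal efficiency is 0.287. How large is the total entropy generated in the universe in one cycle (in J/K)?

T_H = 259 °C → 259 + 273.15 = 532.15 K.
W = η·Q_H = 0.287 × 487 = 139.8 J, so Q_C = Q_H − W = 347.2 J.
The hot reservoir loses entropy Q_H/T_H = 487/532.15 = 0.9152 J/K; the cold reservoir gains Q_C/T_C = 347.2/296.00 = 1.173 J/K.
ΔS_univ = −Q_H/T_H + Q_C/T_C = 0.258 J/K (> 0, since η = 0.287 < η_Carnot = 0.444).

ΔS_univ ≈ 0.258 J/K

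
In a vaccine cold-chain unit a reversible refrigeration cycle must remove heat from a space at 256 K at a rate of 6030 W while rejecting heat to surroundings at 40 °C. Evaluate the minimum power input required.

T_H = 40 °C → 40 + 273.15 = 313.15 K.
The reversible coefficient of performance is COP_R = T_C/(T_H − T_C) = 256.00/57.15 = 4.4794.
W = Q_C/COP_R = 6030/4.4794 = 1350 W.

Ẇ_in ≈ 1350 W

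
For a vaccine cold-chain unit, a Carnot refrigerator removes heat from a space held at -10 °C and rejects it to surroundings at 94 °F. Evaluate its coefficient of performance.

T_H = 94 °F → (94 − 32) × 5/9 = 34.44 °C = 307.59 K.
T_C = -10 °C → -10 + 273.15 = 263.15 K.
Carnot COP: COP_R = T_C/(T_H − T_C) = 263.15/(307.59 − 263.15) = 5.92.

COP_R ≈ 5.92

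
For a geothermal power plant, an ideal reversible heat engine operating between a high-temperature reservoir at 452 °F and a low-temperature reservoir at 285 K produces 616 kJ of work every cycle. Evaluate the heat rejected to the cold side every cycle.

Q_C ≈ 792.7 kJ

T_H = 452 °F → (452 − 32) × 5/9 = 233.33 °C = 506.48 K.
For a reversible engine, η = 1 − T_C/T_H = 1 − 285.00/506.48 = 0.4373.
Since Q_C/Q_H = T_C/T_H and Q_H = W/η, Q_C = W·T_C/(T_H − T_C) = 616 × 285.00/221.48 = 792.7 kJ.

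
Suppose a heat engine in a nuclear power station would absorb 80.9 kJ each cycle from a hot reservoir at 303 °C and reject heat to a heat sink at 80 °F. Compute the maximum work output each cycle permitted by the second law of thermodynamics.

T_H = 303 °C → 303 + 273.15 = 576.15 K.
T_C = 80 °F → (80 − 32) × 5/9 = 26.67 °C = 299.82 K.
No engine can exceed the Carnot limit: η_max = 1 − T_C/T_H = 1 − 299.82/576.15 = 0.4796.
W_max = η_max · Q_H = 0.4796 × 80.9 = 38.80 kJ.

W_max ≈ 38.80 kJ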